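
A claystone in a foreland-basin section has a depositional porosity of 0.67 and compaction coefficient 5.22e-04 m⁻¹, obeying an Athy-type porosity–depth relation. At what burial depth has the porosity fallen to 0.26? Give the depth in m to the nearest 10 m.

Working in km (1 km = 1000 m; β in km⁻¹ = β in m⁻¹ × 1000):
Invert Athy's law: z = ln(phi₀/phi) / β
z = ln(0.67/0.26) / 0.522 = ln(2.577) / 0.522 = 0.9466 / 0.522 = 1.813 km

1810 m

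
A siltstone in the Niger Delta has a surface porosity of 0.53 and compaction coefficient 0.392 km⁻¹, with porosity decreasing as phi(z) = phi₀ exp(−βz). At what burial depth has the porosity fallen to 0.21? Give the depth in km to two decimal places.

Invert Athy's law: z = ln(phi₀/phi) / β
z = ln(0.53/0.21) / 0.392 = ln(2.524) / 0.392 = 0.9258 / 0.392 = 2.362 km

2.36 km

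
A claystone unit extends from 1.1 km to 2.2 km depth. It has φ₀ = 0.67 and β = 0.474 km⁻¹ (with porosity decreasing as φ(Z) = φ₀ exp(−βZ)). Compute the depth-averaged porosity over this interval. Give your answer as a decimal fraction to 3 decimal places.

0.310

⟨φ⟩ = (1/(Z₂−Z₁)) ∫ φ₀ e^(−βZ) dZ = φ₀·(e^(−β·Z₁) − e^(−β·Z₂)) / (β·(Z₂−Z₁))
e^(−0.474×1.1) = 0.5937; e^(−0.474×2.2) = 0.3525
⟨φ⟩ = 0.67 × (0.5937 − 0.3525) / (0.474 × 1.1) = 0.67 × 0.4626 = 0.3100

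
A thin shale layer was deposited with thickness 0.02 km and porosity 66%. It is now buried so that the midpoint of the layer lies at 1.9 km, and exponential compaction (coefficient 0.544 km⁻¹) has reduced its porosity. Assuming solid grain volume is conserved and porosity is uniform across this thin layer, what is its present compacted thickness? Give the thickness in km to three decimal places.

0.009 km

Porosity at 1.9 km: n = 0.66·exp(−0.544×1.9) = 0.2348
Solid-volume conservation: h(1−n) = h₀(1−n₀) ⇒ h = h₀·(1−n₀)/(1−n)
h = 0.02 × (1 − 0.66)/(1 − 0.2348) = 0.02 × 0.4443 = 0.0089 km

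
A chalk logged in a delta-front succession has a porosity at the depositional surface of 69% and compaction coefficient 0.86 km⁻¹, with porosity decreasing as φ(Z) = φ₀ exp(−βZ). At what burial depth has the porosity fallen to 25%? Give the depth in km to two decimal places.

1.18 km

Invert Athy's law: Z = ln(φ₀/φ) / β
Z = ln(0.69/0.25) / 0.86 = ln(2.76) / 0.86 = 1.0152 / 0.86 = 1.181 km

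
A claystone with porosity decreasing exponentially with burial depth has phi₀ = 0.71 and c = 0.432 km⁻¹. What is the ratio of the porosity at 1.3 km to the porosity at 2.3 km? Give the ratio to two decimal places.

phi(Z₁)/phi(Z₂) = e^(−c·Z₁)/e^(−c·Z₂) = e^{c(Z₂−Z₁)}
= exp(0.432 × 1) = exp(0.432) = 1.5403

1.54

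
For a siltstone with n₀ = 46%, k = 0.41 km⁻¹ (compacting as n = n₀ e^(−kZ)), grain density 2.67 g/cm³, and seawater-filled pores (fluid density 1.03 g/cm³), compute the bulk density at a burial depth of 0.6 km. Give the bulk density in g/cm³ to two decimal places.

2.08 g/cm³

Porosity at depth: n = 0.46·exp(−0.41×0.6) = 0.46×0.7819 = 0.3597
Bulk density: ρ_b = (1−n)ρ_g + n·ρ_f = 0.6403×2.67 + 0.3597×1.03
       = 1.710 + 0.370 = 2.080 g/cm³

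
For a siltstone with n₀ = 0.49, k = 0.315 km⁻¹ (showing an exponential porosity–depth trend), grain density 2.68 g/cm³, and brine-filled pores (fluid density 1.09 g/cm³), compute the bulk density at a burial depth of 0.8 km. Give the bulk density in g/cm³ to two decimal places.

Porosity at depth: n = 0.49·exp(−0.315×0.8) = 0.49×0.7772 = 0.3808
Bulk density: ρ_b = (1−n)ρ_g + n·ρ_f = 0.6192×2.68 + 0.3808×1.09
       = 1.659 + 0.415 = 2.074 g/cm³

2.07 g/cm³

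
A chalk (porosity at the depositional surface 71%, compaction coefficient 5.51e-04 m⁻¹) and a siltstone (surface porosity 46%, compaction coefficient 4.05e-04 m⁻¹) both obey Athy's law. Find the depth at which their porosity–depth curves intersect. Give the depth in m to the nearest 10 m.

Working in km (1 km = 1000 m; c in km⁻¹ = c in m⁻¹ × 1000):
Set n₀ₐ e^(−cₐz) = n₀ᵦ e^(−cᵦz) ⇒ ln(n₀ₐ/n₀ᵦ) = (cₐ − cᵦ)·z
z = ln(0.71/0.46) / (0.551 − 0.405) = 0.4340 / 0.146 = 2.973 km

2970 m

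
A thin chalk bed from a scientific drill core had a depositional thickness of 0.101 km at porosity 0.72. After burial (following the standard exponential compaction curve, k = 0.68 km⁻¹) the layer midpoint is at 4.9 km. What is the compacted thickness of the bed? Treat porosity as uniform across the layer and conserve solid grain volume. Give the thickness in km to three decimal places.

Porosity at 4.9 km: φ = 0.72·exp(−0.68×4.9) = 0.0257
Solid-volume conservation: h(1−φ) = h₀(1−φ₀) ⇒ h = h₀·(1−φ₀)/(1−φ)
h = 0.101 × (1 − 0.72)/(1 − 0.0257) = 0.101 × 0.2874 = 0.0290 km

0.029 km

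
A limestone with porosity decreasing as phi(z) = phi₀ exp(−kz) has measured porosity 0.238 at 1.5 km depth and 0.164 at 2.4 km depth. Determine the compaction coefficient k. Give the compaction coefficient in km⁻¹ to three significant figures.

0.414 km⁻¹

Athy: phi(z) = phi₀ e^(−kz) ⇒ phi₁/phi₂ = e^{k(z₂−z₁)} ⇒ k = ln(phi₁/phi₂)/(z₂−z₁)
k = ln(0.238/0.164) / (2.4 − 1.5) = ln(1.451) / 0.9 = 0.3724 / 0.9 = 0.4138 km⁻¹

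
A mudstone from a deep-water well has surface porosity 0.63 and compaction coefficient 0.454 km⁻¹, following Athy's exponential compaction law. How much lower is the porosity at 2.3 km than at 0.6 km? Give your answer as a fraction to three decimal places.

φ(0.6) = 0.63·e^(−0.454×0.6) = 0.4798
φ(2.3) = 0.63·e^(−0.454×2.3) = 0.2217
Δφ = 0.4798 − 0.2217 = 0.2580

0.258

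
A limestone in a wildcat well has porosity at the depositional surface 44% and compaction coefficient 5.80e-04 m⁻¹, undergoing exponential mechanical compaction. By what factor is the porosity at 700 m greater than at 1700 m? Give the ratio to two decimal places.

1.79

Working in km (1 km = 1000 m; β in km⁻¹ = β in m⁻¹ × 1000):
φ(z₁)/φ(z₂) = e^(−β·z₁)/e^(−β·z₂) = e^{β(z₂−z₁)}
= exp(0.58 × 1) = exp(0.58) = 1.7860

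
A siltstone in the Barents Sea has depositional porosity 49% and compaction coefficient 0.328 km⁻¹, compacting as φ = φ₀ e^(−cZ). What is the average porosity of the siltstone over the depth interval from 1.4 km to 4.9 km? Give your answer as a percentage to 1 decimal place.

18.4%

⟨φ⟩ = (1/(Z₂−Z₁)) ∫ φ₀ e^(−cZ) dZ = φ₀·(e^(−c·Z₁) − e^(−c·Z₂)) / (c·(Z₂−Z₁))
e^(−0.328×1.4) = 0.6318; e^(−0.328×4.9) = 0.2004
⟨φ⟩ = 0.49 × (0.6318 − 0.2004) / (0.328 × 3.5) = 0.49 × 0.3757 = 0.1841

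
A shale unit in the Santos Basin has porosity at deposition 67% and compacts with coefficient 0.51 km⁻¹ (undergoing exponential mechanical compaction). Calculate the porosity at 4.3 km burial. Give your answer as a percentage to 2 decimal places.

φ = φ₀·exp(−k·Z) = 0.67 × exp(−0.51 × 4.3) = 0.67 × exp(−2.193)
  = 0.67 × 0.1116 = 0.0748

7.48%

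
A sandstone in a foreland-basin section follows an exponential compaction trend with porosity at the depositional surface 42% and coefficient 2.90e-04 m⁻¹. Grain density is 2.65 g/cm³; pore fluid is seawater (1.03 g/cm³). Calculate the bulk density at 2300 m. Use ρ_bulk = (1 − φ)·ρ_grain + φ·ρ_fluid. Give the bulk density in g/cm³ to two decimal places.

2.30 g/cm³

Working in km (1 km = 1000 m; k in km⁻¹ = k in m⁻¹ × 1000):
Porosity at depth: phi = 0.42·exp(−0.29×2.3) = 0.42×0.5132 = 0.2156
Bulk density: ρ_b = (1−phi)ρ_g + phi·ρ_f = 0.7844×2.65 + 0.2156×1.03
       = 2.079 + 0.222 = 2.301 g/cm³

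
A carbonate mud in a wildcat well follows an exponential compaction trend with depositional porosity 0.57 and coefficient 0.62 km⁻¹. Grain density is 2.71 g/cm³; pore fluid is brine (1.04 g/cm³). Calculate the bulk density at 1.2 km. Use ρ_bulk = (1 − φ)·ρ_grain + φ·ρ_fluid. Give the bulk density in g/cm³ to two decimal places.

Porosity at depth: φ = 0.57·exp(−0.62×1.2) = 0.57×0.4752 = 0.2709
Bulk density: ρ_b = (1−φ)ρ_g + φ·ρ_f = 0.7291×2.71 + 0.2709×1.04
       = 1.976 + 0.282 = 2.258 g/cm³

2.26 g/cm³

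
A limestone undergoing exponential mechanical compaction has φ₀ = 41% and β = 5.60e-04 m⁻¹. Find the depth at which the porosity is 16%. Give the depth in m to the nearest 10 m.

Working in km (1 km = 1000 m; β in km⁻¹ = β in m⁻¹ × 1000):
Invert Athy's law: z = ln(φ₀/φ) / β
z = ln(0.41/0.16) / 0.56 = ln(2.562) / 0.56 = 0.9410 / 0.56 = 1.680 km

1680 m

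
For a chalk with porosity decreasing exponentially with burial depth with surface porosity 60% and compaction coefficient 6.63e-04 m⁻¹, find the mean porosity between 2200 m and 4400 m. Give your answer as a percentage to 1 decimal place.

Working in km (1 km = 1000 m; β in km⁻¹ = β in m⁻¹ × 1000):
⟨n⟩ = (1/(Z₂−Z₁)) ∫ n₀ e^(−βZ) dZ = n₀·(e^(−β·Z₁) − e^(−β·Z₂)) / (β·(Z₂−Z₁))
e^(−0.663×2.2) = 0.2326; e^(−0.663×4.4) = 0.0541
⟨n⟩ = 0.6 × (0.2326 − 0.0541) / (0.663 × 2.2) = 0.6 × 0.1224 = 0.0734

7.3%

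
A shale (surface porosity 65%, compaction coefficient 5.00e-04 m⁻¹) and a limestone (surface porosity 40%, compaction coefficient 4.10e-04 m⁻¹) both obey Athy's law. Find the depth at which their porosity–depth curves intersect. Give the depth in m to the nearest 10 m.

Working in km (1 km = 1000 m; β in km⁻¹ = β in m⁻¹ × 1000):
Set n₀ₐ e^(−βₐz) = n₀ᵦ e^(−βᵦz) ⇒ ln(n₀ₐ/n₀ᵦ) = (βₐ − βᵦ)·z
z = ln(0.65/0.4) / (0.5 − 0.41) = 0.4855 / 0.09 = 5.395 km

5390 m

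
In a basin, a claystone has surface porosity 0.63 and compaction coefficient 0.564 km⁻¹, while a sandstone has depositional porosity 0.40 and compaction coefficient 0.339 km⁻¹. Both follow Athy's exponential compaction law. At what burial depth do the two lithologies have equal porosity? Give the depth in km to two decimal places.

Set n₀ₐ e^(−βₐd) = n₀ᵦ e^(−βᵦd) ⇒ ln(n₀ₐ/n₀ᵦ) = (βₐ − βᵦ)·d
d = ln(0.63/0.4) / (0.564 − 0.339) = 0.4543 / 0.225 = 2.019 km

2.02 km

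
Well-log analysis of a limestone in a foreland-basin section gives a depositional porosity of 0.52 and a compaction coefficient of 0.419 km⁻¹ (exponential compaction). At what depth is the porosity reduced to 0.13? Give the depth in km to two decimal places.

3.31 km

Invert Athy's law: d = ln(phi₀/phi) / c
d = ln(0.52/0.13) / 0.419 = ln(4) / 0.419 = 1.3863 / 0.419 = 3.309 km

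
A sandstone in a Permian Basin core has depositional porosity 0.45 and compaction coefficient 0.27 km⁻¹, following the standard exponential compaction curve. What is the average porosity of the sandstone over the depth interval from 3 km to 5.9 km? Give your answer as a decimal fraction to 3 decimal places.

0.139

⟨φ⟩ = (1/(Z₂−Z₁)) ∫ φ₀ e^(−cZ) dZ = φ₀·(e^(−c·Z₁) − e^(−c·Z₂)) / (c·(Z₂−Z₁))
e^(−0.27×3) = 0.4449; e^(−0.27×5.9) = 0.2033
⟨φ⟩ = 0.45 × (0.4449 − 0.2033) / (0.27 × 2.9) = 0.45 × 0.3085 = 0.1388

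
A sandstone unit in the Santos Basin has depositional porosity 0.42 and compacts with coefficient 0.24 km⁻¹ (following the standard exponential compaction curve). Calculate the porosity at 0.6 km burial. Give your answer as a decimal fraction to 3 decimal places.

φ = φ₀·exp(−k·d) = 0.42 × exp(−0.24 × 0.6) = 0.42 × exp(−0.144)
  = 0.42 × 0.8659 = 0.3637

0.364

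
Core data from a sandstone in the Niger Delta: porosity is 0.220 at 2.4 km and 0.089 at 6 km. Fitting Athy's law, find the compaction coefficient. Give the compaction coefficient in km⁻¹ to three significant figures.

0.251 km⁻¹

Athy: n(d) = n₀ e^(−cd) ⇒ n₁/n₂ = e^{c(d₂−d₁)} ⇒ c = ln(n₁/n₂)/(d₂−d₁)
c = ln(0.22/0.089) / (6 − 2.4) = ln(2.472) / 3.6 = 0.9050 / 3.6 = 0.2514 km⁻¹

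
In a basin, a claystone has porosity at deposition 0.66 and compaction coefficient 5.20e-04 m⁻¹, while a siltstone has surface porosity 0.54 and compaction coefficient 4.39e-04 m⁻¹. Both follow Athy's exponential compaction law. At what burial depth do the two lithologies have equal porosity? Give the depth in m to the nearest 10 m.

2480 m

Working in km (1 km = 1000 m; k in km⁻¹ = k in m⁻¹ × 1000):
Set phi₀ₐ e^(−kₐz) = phi₀ᵦ e^(−kᵦz) ⇒ ln(phi₀ₐ/phi₀ᵦ) = (kₐ − kᵦ)·z
z = ln(0.66/0.54) / (0.52 − 0.439) = 0.2007 / 0.081 = 2.477 km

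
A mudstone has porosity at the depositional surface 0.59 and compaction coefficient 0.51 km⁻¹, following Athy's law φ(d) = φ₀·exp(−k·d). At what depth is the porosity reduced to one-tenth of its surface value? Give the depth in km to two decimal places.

φ/φ₀ = 1/10 ⇒ exp(−k·d) = 1/10 ⇒ d = ln(10) / k
d = 2.3026 / 0.51 = 4.515 km

4.51 km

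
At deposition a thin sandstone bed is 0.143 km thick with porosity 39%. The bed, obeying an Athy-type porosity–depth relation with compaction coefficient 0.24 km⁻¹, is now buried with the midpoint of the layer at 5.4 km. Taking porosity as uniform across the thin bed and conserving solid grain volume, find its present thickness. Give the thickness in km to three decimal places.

Porosity at 5.4 km: φ = 0.39·exp(−0.24×5.4) = 0.1067
Solid-volume conservation: h(1−φ) = h₀(1−φ₀) ⇒ h = h₀·(1−φ₀)/(1−φ)
h = 0.143 × (1 − 0.39)/(1 − 0.1067) = 0.143 × 0.6829 = 0.0977 km

0.098 km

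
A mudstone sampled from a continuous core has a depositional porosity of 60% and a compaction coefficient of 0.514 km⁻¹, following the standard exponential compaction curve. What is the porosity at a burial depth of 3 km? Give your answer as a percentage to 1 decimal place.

n = n₀·exp(−β·z) = 0.6 × exp(−0.514 × 3) = 0.6 × exp(−1.542)
  = 0.6 × 0.2140 = 0.1284

12.8%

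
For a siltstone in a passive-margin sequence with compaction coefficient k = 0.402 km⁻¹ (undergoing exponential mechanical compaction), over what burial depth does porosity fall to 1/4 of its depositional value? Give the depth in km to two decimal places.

φ/φ₀ = 1/4 ⇒ exp(−k·d) = 1/4 ⇒ d = ln(4) / k
d = 1.3863 / 0.402 = 3.448 km

3.45 km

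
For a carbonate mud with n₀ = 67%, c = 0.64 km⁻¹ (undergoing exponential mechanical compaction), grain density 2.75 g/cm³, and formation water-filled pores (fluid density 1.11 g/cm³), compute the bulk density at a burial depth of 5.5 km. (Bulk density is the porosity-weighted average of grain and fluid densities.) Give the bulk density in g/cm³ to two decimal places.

Porosity at depth: n = 0.67·exp(−0.64×5.5) = 0.67×0.0296 = 0.0198
Bulk density: ρ_b = (1−n)ρ_g + n·ρ_f = 0.9802×2.75 + 0.0198×1.11
       = 2.695 + 0.022 = 2.717 g/cm³

2.72 g/cm³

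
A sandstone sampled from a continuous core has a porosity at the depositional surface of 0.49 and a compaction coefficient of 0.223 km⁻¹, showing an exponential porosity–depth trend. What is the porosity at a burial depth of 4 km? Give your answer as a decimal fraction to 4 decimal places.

φ = φ₀·exp(−β·Z) = 0.49 × exp(−0.223 × 4) = 0.49 × exp(−0.892)
  = 0.49 × 0.4098 = 0.2008

0.2008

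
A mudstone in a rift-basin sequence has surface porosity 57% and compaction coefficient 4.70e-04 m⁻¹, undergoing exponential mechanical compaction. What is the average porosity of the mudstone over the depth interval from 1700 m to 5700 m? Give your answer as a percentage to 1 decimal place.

11.6%

Working in km (1 km = 1000 m; β in km⁻¹ = β in m⁻¹ × 1000):
⟨n⟩ = (1/(z₂−z₁)) ∫ n₀ e^(−βz) dz = n₀·(e^(−β·z₁) − e^(−β·z₂)) / (β·(z₂−z₁))
e^(−0.47×1.7) = 0.4498; e^(−0.47×5.7) = 0.0686
⟨n⟩ = 0.57 × (0.4498 − 0.0686) / (0.47 × 4) = 0.57 × 0.2027 = 0.1156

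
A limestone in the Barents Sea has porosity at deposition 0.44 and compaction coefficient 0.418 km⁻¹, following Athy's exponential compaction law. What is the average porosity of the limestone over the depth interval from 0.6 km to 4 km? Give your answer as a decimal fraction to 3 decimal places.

0.183

⟨n⟩ = (1/(z₂−z₁)) ∫ n₀ e^(−kz) dz = n₀·(e^(−k·z₁) − e^(−k·z₂)) / (k·(z₂−z₁))
e^(−0.418×0.6) = 0.7782; e^(−0.418×4) = 0.1879
⟨n⟩ = 0.44 × (0.7782 − 0.1879) / (0.418 × 3.4) = 0.44 × 0.4154 = 0.1828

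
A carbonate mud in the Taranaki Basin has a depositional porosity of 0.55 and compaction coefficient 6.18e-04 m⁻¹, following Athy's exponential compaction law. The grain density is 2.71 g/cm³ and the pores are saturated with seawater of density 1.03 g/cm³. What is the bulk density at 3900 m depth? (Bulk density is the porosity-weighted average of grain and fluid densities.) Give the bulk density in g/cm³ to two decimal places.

Working in km (1 km = 1000 m; c in km⁻¹ = c in m⁻¹ × 1000):
Porosity at depth: φ = 0.55·exp(−0.618×3.9) = 0.55×0.0898 = 0.0494
Bulk density: ρ_b = (1−φ)ρ_g + φ·ρ_f = 0.9506×2.71 + 0.0494×1.03
       = 2.576 + 0.051 = 2.627 g/cm³

2.63 g/cm³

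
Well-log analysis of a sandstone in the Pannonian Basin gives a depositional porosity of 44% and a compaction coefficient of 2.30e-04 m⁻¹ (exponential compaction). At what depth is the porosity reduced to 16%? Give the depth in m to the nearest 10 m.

Working in km (1 km = 1000 m; β in km⁻¹ = β in m⁻¹ × 1000):
Invert Athy's law: z = ln(φ₀/φ) / β
z = ln(0.44/0.16) / 0.23 = ln(2.75) / 0.23 = 1.0116 / 0.23 = 4.398 km

4400 m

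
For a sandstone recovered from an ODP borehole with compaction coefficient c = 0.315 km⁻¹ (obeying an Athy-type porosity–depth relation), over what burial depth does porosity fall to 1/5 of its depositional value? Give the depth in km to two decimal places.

5.11 km

φ/φ₀ = 1/5 ⇒ exp(−c·d) = 1/5 ⇒ d = ln(5) / c
d = 1.6094 / 0.315 = 5.109 km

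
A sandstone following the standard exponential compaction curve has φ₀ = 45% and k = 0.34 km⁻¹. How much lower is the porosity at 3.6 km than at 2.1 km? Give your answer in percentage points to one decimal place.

8.8 percentage points

φ(2.1) = 0.45·e^(−0.34×2.1) = 0.2204
φ(3.6) = 0.45·e^(−0.34×3.6) = 0.1323
Δφ = 0.2204 − 0.1323 = 0.0880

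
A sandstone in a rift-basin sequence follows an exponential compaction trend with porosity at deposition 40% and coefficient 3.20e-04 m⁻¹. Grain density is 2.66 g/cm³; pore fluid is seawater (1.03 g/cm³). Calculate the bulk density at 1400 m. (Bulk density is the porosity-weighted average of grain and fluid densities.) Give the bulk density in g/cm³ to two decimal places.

Working in km (1 km = 1000 m; c in km⁻¹ = c in m⁻¹ × 1000):
Porosity at depth: phi = 0.4·exp(−0.32×1.4) = 0.4×0.6389 = 0.2556
Bulk density: ρ_b = (1−phi)ρ_g + phi·ρ_f = 0.7444×2.66 + 0.2556×1.03
       = 1.980 + 0.263 = 2.243 g/cm³

2.24 g/cm³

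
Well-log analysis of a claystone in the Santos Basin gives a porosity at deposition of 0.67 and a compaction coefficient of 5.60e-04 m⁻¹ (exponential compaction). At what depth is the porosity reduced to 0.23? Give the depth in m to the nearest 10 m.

1910 m

Working in km (1 km = 1000 m; c in km⁻¹ = c in m⁻¹ × 1000):
Invert Athy's law: d = ln(phi₀/phi) / c
d = ln(0.67/0.23) / 0.56 = ln(2.913) / 0.56 = 1.0692 / 0.56 = 1.909 km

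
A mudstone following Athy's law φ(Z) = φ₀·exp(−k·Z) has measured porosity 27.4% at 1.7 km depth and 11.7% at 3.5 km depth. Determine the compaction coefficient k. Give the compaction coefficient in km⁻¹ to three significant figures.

0.473 km⁻¹

Athy: φ(Z) = φ₀ e^(−kZ) ⇒ φ₁/φ₂ = e^{k(Z₂−Z₁)} ⇒ k = ln(φ₁/φ₂)/(Z₂−Z₁)
k = ln(0.274/0.117) / (3.5 − 1.7) = ln(2.342) / 1.8 = 0.8510 / 1.8 = 0.4728 km⁻¹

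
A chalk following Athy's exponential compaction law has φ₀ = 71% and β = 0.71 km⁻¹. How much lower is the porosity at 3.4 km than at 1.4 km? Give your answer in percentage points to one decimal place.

19.9 percentage points

φ(1.4) = 0.71·e^(−0.71×1.4) = 0.2628
φ(3.4) = 0.71·e^(−0.71×3.4) = 0.0635
Δφ = 0.2628 − 0.0635 = 0.1993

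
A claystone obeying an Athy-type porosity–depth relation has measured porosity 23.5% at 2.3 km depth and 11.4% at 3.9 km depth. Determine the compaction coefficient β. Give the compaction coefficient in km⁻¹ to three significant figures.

0.452 km⁻¹

Athy: n(Z) = n₀ e^(−βZ) ⇒ n₁/n₂ = e^{β(Z₂−Z₁)} ⇒ β = ln(n₁/n₂)/(Z₂−Z₁)
β = ln(0.235/0.114) / (3.9 − 2.3) = ln(2.061) / 1.6 = 0.7234 / 1.6 = 0.4521 km⁻¹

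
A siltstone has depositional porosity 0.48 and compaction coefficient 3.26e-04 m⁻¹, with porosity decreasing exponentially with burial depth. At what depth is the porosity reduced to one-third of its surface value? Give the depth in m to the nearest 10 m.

Working in km (1 km = 1000 m; k in km⁻¹ = k in m⁻¹ × 1000):
φ/φ₀ = 1/3 ⇒ exp(−k·Z) = 1/3 ⇒ Z = ln(3) / k
Z = 1.0986 / 0.326 = 3.370 km

3370 m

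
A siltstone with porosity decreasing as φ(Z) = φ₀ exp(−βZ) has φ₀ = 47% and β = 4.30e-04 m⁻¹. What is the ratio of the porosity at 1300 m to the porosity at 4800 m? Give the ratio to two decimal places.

Working in km (1 km = 1000 m; β in km⁻¹ = β in m⁻¹ × 1000):
φ(Z₁)/φ(Z₂) = e^(−β·Z₁)/e^(−β·Z₂) = e^{β(Z₂−Z₁)}
= exp(0.43 × 3.5) = exp(1.505) = 4.5042

4.50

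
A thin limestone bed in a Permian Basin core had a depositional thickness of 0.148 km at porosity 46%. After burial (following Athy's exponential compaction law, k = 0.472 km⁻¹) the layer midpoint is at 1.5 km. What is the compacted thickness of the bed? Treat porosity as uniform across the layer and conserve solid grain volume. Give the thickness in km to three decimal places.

0.103 km

Porosity at 1.5 km: phi = 0.46·exp(−0.472×1.5) = 0.2266
Solid-volume conservation: h(1−phi) = h₀(1−phi₀) ⇒ h = h₀·(1−phi₀)/(1−phi)
h = 0.148 × (1 − 0.46)/(1 − 0.2266) = 0.148 × 0.6982 = 0.1033 km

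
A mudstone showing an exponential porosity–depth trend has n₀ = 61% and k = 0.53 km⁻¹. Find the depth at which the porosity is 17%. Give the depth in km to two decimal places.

2.41 km

Invert Athy's law: d = ln(n₀/n) / k
d = ln(0.61/0.17) / 0.53 = ln(3.588) / 0.53 = 1.2777 / 0.53 = 2.411 km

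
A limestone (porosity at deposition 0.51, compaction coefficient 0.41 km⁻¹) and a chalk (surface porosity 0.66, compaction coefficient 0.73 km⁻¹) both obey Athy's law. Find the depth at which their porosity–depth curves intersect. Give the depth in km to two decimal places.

0.81 km

Set phi₀ₐ e^(−cₐz) = phi₀ᵦ e^(−cᵦz) ⇒ ln(phi₀ₐ/phi₀ᵦ) = (cₐ − cᵦ)·z
z = ln(0.51/0.66) / (0.41 − 0.73) = -0.2578 / -0.32 = 0.806 km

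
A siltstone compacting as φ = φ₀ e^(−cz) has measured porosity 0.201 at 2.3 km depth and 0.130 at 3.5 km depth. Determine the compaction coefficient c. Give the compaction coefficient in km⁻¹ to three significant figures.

Athy: φ(z) = φ₀ e^(−cz) ⇒ φ₁/φ₂ = e^{c(z₂−z₁)} ⇒ c = ln(φ₁/φ₂)/(z₂−z₁)
c = ln(0.201/0.13) / (3.5 − 2.3) = ln(1.546) / 1.2 = 0.4358 / 1.2 = 0.3631 km⁻¹

0.363 km⁻¹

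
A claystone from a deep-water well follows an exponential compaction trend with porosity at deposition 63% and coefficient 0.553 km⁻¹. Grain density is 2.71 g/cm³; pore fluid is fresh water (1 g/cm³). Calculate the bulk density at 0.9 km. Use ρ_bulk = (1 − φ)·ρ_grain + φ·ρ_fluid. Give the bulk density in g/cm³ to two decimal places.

2.06 g/cm³

Porosity at depth: φ = 0.63·exp(−0.553×0.9) = 0.63×0.6079 = 0.3830
Bulk density: ρ_b = (1−φ)ρ_g + φ·ρ_f = 0.6170×2.71 + 0.3830×1
       = 1.672 + 0.383 = 2.055 g/cm³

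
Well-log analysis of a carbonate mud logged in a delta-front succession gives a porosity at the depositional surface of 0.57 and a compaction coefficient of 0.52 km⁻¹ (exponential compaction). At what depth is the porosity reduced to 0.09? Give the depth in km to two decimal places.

Invert Athy's law: Z = ln(n₀/n) / c
Z = ln(0.57/0.09) / 0.52 = ln(6.333) / 0.52 = 1.8458 / 0.52 = 3.550 km

3.55 km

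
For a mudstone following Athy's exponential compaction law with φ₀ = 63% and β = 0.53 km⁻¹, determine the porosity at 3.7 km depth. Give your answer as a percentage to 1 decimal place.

φ = φ₀·exp(−β·d) = 0.63 × exp(−0.53 × 3.7) = 0.63 × exp(−1.961)
  = 0.63 × 0.1407 = 0.0887

8.9%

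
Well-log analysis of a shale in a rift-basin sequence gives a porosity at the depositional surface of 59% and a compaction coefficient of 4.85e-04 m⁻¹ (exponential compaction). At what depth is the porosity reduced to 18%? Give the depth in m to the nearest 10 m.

2450 m

Working in km (1 km = 1000 m; β in km⁻¹ = β in m⁻¹ × 1000):
Invert Athy's law: Z = ln(phi₀/phi) / β
Z = ln(0.59/0.18) / 0.485 = ln(3.278) / 0.485 = 1.1872 / 0.485 = 2.448 km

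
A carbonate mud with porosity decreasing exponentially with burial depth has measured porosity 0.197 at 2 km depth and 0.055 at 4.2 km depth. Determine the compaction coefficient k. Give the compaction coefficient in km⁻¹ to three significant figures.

0.580 km⁻¹

Athy: φ(z) = φ₀ e^(−kz) ⇒ φ₁/φ₂ = e^{k(z₂−z₁)} ⇒ k = ln(φ₁/φ₂)/(z₂−z₁)
k = ln(0.197/0.055) / (4.2 − 2) = ln(3.582) / 2.2 = 1.2759 / 2.2 = 0.5799 km⁻¹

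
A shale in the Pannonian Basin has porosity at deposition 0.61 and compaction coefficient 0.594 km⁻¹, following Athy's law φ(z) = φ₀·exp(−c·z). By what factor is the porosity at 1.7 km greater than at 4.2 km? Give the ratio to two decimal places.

4.41

φ(z₁)/φ(z₂) = e^(−c·z₁)/e^(−c·z₂) = e^{c(z₂−z₁)}
= exp(0.594 × 2.5) = exp(1.485) = 4.4150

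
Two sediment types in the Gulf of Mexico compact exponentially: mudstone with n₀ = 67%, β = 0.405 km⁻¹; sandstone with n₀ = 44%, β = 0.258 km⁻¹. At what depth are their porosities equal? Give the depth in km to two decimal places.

2.86 km

Set n₀ₐ e^(−βₐd) = n₀ᵦ e^(−βᵦd) ⇒ ln(n₀ₐ/n₀ᵦ) = (βₐ − βᵦ)·d
d = ln(0.67/0.44) / (0.405 − 0.258) = 0.4205 / 0.147 = 2.861 km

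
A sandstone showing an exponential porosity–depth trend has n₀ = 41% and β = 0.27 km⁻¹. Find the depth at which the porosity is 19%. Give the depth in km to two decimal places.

Invert Athy's law: d = ln(n₀/n) / β
d = ln(0.41/0.19) / 0.27 = ln(2.158) / 0.27 = 0.7691 / 0.27 = 2.849 km

2.85 km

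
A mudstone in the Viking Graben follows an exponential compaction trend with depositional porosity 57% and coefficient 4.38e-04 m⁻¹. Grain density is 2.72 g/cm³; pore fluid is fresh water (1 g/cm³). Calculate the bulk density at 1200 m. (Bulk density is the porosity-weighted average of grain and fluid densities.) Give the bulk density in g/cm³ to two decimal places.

2.14 g/cm³

Working in km (1 km = 1000 m; c in km⁻¹ = c in m⁻¹ × 1000):
Porosity at depth: n = 0.57·exp(−0.438×1.2) = 0.57×0.5912 = 0.3370
Bulk density: ρ_b = (1−n)ρ_g + n·ρ_f = 0.6630×2.72 + 0.3370×1
       = 1.803 + 0.337 = 2.140 g/cm³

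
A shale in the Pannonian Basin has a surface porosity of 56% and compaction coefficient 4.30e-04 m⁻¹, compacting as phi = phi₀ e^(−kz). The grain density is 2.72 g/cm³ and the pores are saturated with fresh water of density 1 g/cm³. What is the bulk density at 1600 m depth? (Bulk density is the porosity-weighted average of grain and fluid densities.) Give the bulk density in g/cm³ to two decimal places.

Working in km (1 km = 1000 m; k in km⁻¹ = k in m⁻¹ × 1000):
Porosity at depth: phi = 0.56·exp(−0.43×1.6) = 0.56×0.5026 = 0.2814
Bulk density: ρ_b = (1−phi)ρ_g + phi·ρ_f = 0.7186×2.72 + 0.2814×1
       = 1.954 + 0.281 = 2.236 g/cm³

2.24 g/cm³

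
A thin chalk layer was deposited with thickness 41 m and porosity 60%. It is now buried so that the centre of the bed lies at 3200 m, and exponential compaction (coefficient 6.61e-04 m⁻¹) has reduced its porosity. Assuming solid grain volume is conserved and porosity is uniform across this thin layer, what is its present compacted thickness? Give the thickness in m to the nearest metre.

Working in km (1 km = 1000 m; β in km⁻¹ = β in m⁻¹ × 1000):
Porosity at 3.2 km: n = 0.6·exp(−0.661×3.2) = 0.0724
Solid-volume conservation: h(1−n) = h₀(1−n₀) ⇒ h = h₀·(1−n₀)/(1−n)
h = 0.041 × (1 − 0.6)/(1 − 0.0724) = 0.041 × 0.4312 = 0.0177 km

18 m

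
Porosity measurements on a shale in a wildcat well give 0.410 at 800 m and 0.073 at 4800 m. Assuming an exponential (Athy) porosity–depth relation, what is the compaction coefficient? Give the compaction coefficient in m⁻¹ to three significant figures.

Working in km (1 km = 1000 m; β in km⁻¹ = β in m⁻¹ × 1000):
Athy: n(Z) = n₀ e^(−βZ) ⇒ n₁/n₂ = e^{β(Z₂−Z₁)} ⇒ β = ln(n₁/n₂)/(Z₂−Z₁)
β = ln(0.41/0.073) / (4.8 − 0.8) = ln(5.616) / 4 = 1.7257 / 4 = 0.4314 km⁻¹

0.000431 m⁻¹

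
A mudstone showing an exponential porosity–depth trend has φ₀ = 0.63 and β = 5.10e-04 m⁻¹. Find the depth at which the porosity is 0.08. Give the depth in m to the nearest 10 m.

Working in km (1 km = 1000 m; β in km⁻¹ = β in m⁻¹ × 1000):
Invert Athy's law: z = ln(φ₀/φ) / β
z = ln(0.63/0.08) / 0.51 = ln(7.875) / 0.51 = 2.0637 / 0.51 = 4.046 km

4050 m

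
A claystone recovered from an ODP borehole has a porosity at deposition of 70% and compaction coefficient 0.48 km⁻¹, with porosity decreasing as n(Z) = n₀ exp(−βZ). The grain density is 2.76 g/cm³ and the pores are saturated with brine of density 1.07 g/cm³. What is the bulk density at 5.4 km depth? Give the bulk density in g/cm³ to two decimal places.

2.67 g/cm³

Porosity at depth: n = 0.7·exp(−0.48×5.4) = 0.7×0.0749 = 0.0524
Bulk density: ρ_b = (1−n)ρ_g + n·ρ_f = 0.9476×2.76 + 0.0524×1.07
       = 2.615 + 0.056 = 2.671 g/cm³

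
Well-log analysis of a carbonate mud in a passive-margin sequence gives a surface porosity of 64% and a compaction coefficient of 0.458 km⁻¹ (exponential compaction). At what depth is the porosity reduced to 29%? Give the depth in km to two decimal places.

1.73 km

Invert Athy's law: z = ln(phi₀/phi) / k
z = ln(0.64/0.29) / 0.458 = ln(2.207) / 0.458 = 0.7916 / 0.458 = 1.728 km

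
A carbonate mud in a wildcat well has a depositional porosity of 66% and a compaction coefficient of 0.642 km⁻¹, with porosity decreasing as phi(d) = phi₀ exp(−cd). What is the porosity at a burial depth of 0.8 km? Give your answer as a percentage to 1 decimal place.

39.5%

phi = phi₀·exp(−c·d) = 0.66 × exp(−0.642 × 0.8) = 0.66 × exp(−0.5136)
  = 0.66 × 0.5983 = 0.3949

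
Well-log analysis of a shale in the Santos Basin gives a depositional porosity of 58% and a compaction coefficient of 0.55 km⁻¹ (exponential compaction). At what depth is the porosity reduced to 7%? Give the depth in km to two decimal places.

3.84 km

Invert Athy's law: z = ln(phi₀/phi) / c
z = ln(0.58/0.07) / 0.55 = ln(8.286) / 0.55 = 2.1145 / 0.55 = 3.845 km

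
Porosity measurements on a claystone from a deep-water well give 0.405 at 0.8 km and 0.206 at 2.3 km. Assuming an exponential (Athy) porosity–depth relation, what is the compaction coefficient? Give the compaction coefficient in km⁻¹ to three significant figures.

Athy: φ(z) = φ₀ e^(−βz) ⇒ φ₁/φ₂ = e^{β(z₂−z₁)} ⇒ β = ln(φ₁/φ₂)/(z₂−z₁)
β = ln(0.405/0.206) / (2.3 − 0.8) = ln(1.966) / 1.5 = 0.6760 / 1.5 = 0.4507 km⁻¹

0.451 km⁻¹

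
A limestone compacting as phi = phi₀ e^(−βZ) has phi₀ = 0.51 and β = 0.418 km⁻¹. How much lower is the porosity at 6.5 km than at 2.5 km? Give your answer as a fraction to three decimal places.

0.146

phi(2.5) = 0.51·e^(−0.418×2.5) = 0.1794
phi(6.5) = 0.51·e^(−0.418×6.5) = 0.0337
Δphi = 0.1794 − 0.0337 = 0.1457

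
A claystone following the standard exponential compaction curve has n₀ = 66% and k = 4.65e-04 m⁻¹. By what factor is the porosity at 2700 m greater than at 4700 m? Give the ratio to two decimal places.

Working in km (1 km = 1000 m; k in km⁻¹ = k in m⁻¹ × 1000):
n(z₁)/n(z₂) = e^(−k·z₁)/e^(−k·z₂) = e^{k(z₂−z₁)}
= exp(0.465 × 2) = exp(0.93) = 2.5345

2.53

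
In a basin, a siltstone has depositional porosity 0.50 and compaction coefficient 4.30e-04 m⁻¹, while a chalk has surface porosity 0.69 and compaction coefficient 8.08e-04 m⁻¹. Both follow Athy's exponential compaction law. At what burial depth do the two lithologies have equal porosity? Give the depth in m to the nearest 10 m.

Working in km (1 km = 1000 m; β in km⁻¹ = β in m⁻¹ × 1000):
Set n₀ₐ e^(−βₐd) = n₀ᵦ e^(−βᵦd) ⇒ ln(n₀ₐ/n₀ᵦ) = (βₐ − βᵦ)·d
d = ln(0.5/0.69) / (0.43 − 0.808) = -0.3221 / -0.378 = 0.852 km

850 m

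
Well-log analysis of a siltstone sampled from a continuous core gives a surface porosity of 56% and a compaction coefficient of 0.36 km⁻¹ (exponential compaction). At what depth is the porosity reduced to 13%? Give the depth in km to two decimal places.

Invert Athy's law: d = ln(n₀/n) / β
d = ln(0.56/0.13) / 0.36 = ln(4.308) / 0.36 = 1.4604 / 0.36 = 4.057 km

4.06 km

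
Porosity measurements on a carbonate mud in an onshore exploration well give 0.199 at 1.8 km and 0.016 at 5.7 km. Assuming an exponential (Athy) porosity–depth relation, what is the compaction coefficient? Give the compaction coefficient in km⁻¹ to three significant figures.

0.646 km⁻¹

Athy: n(Z) = n₀ e^(−βZ) ⇒ n₁/n₂ = e^{β(Z₂−Z₁)} ⇒ β = ln(n₁/n₂)/(Z₂−Z₁)
β = ln(0.199/0.016) / (5.7 − 1.8) = ln(12.44) / 3.9 = 2.5207 / 3.9 = 0.6463 km⁻¹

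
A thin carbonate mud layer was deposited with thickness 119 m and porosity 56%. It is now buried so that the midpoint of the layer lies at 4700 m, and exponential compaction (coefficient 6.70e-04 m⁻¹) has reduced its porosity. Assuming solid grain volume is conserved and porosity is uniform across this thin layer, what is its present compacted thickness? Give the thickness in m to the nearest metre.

54 m

Working in km (1 km = 1000 m; k in km⁻¹ = k in m⁻¹ × 1000):
Porosity at 4.7 km: φ = 0.56·exp(−0.67×4.7) = 0.0240
Solid-volume conservation: h(1−φ) = h₀(1−φ₀) ⇒ h = h₀·(1−φ₀)/(1−φ)
h = 0.119 × (1 − 0.56)/(1 − 0.0240) = 0.119 × 0.4508 = 0.0536 km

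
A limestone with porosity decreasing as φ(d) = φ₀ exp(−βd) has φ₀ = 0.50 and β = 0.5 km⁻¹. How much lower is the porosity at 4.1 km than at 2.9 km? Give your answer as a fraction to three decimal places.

0.053

φ(2.9) = 0.5·e^(−0.5×2.9) = 0.1173
φ(4.1) = 0.5·e^(−0.5×4.1) = 0.0644
Δφ = 0.1173 − 0.0644 = 0.0529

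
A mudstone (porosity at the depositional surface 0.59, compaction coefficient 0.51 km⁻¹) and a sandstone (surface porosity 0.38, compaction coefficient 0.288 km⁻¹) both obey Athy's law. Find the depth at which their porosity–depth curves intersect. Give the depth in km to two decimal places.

Set phi₀ₐ e^(−kₐZ) = phi₀ᵦ e^(−kᵦZ) ⇒ ln(phi₀ₐ/phi₀ᵦ) = (kₐ − kᵦ)·Z
Z = ln(0.59/0.38) / (0.51 − 0.288) = 0.4400 / 0.222 = 1.982 km

1.98 km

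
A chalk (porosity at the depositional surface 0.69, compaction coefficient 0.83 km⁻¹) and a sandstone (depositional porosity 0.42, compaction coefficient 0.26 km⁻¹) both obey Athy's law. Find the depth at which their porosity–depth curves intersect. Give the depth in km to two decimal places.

0.87 km

Set phi₀ₐ e^(−βₐz) = phi₀ᵦ e^(−βᵦz) ⇒ ln(phi₀ₐ/phi₀ᵦ) = (βₐ − βᵦ)·z
z = ln(0.69/0.42) / (0.83 − 0.26) = 0.4964 / 0.57 = 0.871 km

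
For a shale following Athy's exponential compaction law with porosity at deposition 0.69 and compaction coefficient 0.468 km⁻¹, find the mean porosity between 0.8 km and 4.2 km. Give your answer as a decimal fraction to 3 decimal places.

⟨φ⟩ = (1/(Z₂−Z₁)) ∫ φ₀ e^(−kZ) dZ = φ₀·(e^(−k·Z₁) − e^(−k·Z₂)) / (k·(Z₂−Z₁))
e^(−0.468×0.8) = 0.6877; e^(−0.468×4.2) = 0.1401
⟨φ⟩ = 0.69 × (0.6877 − 0.1401) / (0.468 × 3.4) = 0.69 × 0.3442 = 0.2375

0.237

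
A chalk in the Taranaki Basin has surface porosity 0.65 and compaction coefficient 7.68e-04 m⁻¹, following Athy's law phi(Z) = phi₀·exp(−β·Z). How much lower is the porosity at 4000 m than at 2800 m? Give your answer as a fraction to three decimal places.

Working in km (1 km = 1000 m; β in km⁻¹ = β in m⁻¹ × 1000):
phi(2.8) = 0.65·e^(−0.768×2.8) = 0.0757
phi(4) = 0.65·e^(−0.768×4) = 0.0301
Δphi = 0.0757 − 0.0301 = 0.0456

0.046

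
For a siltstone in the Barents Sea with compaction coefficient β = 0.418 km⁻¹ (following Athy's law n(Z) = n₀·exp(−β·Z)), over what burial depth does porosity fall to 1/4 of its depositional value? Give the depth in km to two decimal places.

3.32 km

n/n₀ = 1/4 ⇒ exp(−β·Z) = 1/4 ⇒ Z = ln(4) / β
Z = 1.3863 / 0.418 = 3.316 km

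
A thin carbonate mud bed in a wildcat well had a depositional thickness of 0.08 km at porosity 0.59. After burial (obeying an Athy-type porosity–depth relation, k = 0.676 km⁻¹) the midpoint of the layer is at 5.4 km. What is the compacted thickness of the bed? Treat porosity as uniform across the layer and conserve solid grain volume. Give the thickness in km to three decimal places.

Porosity at 5.4 km: n = 0.59·exp(−0.676×5.4) = 0.0153
Solid-volume conservation: h(1−n) = h₀(1−n₀) ⇒ h = h₀·(1−n₀)/(1−n)
h = 0.08 × (1 − 0.59)/(1 − 0.0153) = 0.08 × 0.4164 = 0.0333 km

0.033 km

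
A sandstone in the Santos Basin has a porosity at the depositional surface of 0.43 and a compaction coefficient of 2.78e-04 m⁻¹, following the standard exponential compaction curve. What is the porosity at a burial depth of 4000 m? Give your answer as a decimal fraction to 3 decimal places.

Working in km (1 km = 1000 m; β in km⁻¹ = β in m⁻¹ × 1000):
phi = phi₀·exp(−β·d) = 0.43 × exp(−0.278 × 4) = 0.43 × exp(−1.112)
  = 0.43 × 0.3289 = 0.1414

0.141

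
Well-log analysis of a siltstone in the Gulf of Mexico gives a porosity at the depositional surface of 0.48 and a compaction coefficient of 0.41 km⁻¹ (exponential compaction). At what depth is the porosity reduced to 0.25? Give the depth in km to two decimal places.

1.59 km

Invert Athy's law: z = ln(phi₀/phi) / c
z = ln(0.48/0.25) / 0.41 = ln(1.92) / 0.41 = 0.6523 / 0.41 = 1.591 km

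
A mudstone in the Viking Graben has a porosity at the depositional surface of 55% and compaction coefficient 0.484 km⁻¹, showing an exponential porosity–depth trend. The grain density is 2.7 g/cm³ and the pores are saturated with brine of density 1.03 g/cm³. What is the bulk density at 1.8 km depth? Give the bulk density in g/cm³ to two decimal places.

2.32 g/cm³

Porosity at depth: φ = 0.55·exp(−0.484×1.8) = 0.55×0.4184 = 0.2301
Bulk density: ρ_b = (1−φ)ρ_g + φ·ρ_f = 0.7699×2.7 + 0.2301×1.03
       = 2.079 + 0.237 = 2.316 g/cm³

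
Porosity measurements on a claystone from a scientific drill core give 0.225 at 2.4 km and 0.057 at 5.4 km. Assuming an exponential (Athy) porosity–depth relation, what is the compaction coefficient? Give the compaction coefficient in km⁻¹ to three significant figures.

Athy: φ(z) = φ₀ e^(−kz) ⇒ φ₁/φ₂ = e^{k(z₂−z₁)} ⇒ k = ln(φ₁/φ₂)/(z₂−z₁)
k = ln(0.225/0.057) / (5.4 − 2.4) = ln(3.947) / 3 = 1.3730 / 3 = 0.4577 km⁻¹

0.458 km⁻¹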